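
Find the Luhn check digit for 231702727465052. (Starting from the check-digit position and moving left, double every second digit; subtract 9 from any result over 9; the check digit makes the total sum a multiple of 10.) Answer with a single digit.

Partial digits right→left: 2 5 0 5 6 4 7 2 7 2 0 7 1 3 2
Double every second digit counting from the check-digit position (so the 1st, 3rd, 5th, ... of the partial from the right).
  doubled (with −9 where >9): 4 0 3 5 5 0 2 4 → sum 23
  kept as-is: 5 5 4 2 2 7 3 → sum 28
Total = 23 + 28 = 51.
Check digit = (10 − (51 mod 10)) mod 10 = 9.

9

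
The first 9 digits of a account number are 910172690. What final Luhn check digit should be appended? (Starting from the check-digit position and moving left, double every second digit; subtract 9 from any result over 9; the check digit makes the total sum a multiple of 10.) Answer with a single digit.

Partial digits right→left: 0 9 6 2 7 1 0 1 9
Double every second digit counting from the check-digit position (so the 1st, 3rd, 5th, ... of the partial from the right).
  doubled (with −9 where >9): 0 3 5 0 9 → sum 17
  kept as-is: 9 2 1 1 → sum 13
Total = 17 + 13 = 30.
Check digit = (10 − (30 mod 10)) mod 10 = 0.

0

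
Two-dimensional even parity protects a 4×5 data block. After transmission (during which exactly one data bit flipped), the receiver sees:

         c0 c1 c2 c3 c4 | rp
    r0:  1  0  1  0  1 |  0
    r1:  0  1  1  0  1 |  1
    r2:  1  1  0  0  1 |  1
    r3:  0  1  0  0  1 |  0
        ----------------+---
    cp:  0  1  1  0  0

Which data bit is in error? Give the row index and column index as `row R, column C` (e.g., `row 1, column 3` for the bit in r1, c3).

Recompute each row's even parity and compare to rp:
  r0: data parity 1, sent rp 0 → mismatch
  r1: data parity 1, sent rp 1 → ok
  r2: data parity 1, sent rp 1 → ok
  r3: data parity 0, sent rp 0 → ok
Recompute each column's even parity and compare to cp:
  c0: data parity 0, sent cp 0 → ok
  c1: data parity 1, sent cp 1 → ok
  c2: data parity 0, sent cp 1 → mismatch
  c3: data parity 0, sent cp 0 → ok
  c4: data parity 0, sent cp 0 → ok
Exactly one row (r0) and one column (c2) fail → the flipped bit is at their intersection.

row 0, column 2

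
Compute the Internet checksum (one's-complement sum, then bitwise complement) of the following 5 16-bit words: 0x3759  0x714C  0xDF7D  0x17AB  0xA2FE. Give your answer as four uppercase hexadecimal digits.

One's-complement addition (fold any carry out of bit 15 back into bit 0):
  0x3759 + 0x714C = 0x0A8A5
  0xA8A5 + 0xDF7D = 0x18822 → wrap carry → 0x8823
  0x8823 + 0x17AB = 0x09FCE
  0x9FCE + 0xA2FE = 0x142CC → wrap carry → 0x42CD
One's-complement sum = 0x42CD.
Checksum = ~0x42CD & 0xFFFF = 0xBD32.

BD32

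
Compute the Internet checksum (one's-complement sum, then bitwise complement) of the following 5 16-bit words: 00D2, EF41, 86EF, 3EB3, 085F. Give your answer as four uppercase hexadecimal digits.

One's-complement addition (fold any carry out of bit 15 back into bit 0):
  0x00D2 + 0xEF41 = 0x0F013
  0xF013 + 0x86EF = 0x17702 → wrap carry → 0x7703
  0x7703 + 0x3EB3 = 0x0B5B6
  0xB5B6 + 0x085F = 0x0BE15
One's-complement sum = 0xBE15.
Checksum = ~0xBE15 & 0xFFFF = 0x41EA.

41EA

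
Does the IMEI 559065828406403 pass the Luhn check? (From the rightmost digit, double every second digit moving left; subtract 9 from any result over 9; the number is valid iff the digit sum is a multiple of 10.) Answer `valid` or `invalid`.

valid

From the right, keep odd positions and double even positions (subtract 9 from any doubled value over 9):
  doubled (positions 2,4,...): 0 3 8 4 1 0 1 → sum 17
  kept (positions 1,3,...): 3 4 0 8 8 6 9 5 → sum 43
Total = 60.
60 mod 10 = 0, so the number is valid.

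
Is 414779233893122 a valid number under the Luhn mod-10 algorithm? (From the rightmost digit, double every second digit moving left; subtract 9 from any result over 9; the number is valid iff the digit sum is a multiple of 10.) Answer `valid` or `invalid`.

invalid

From the right, keep odd positions and double even positions (subtract 9 from any doubled value over 9):
  doubled (positions 2,4,...): 4 6 7 6 9 5 2 → sum 39
  kept (positions 1,3,...): 2 1 9 3 2 7 4 4 → sum 32
Total = 71.
71 mod 10 = 1, so the number is invalid.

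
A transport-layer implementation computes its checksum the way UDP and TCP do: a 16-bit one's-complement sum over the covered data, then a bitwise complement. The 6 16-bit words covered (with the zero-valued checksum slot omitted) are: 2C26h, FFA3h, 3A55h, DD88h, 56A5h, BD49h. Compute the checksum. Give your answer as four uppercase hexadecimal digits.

One's-complement addition (fold any carry out of bit 15 back into bit 0):
  0x2C26 + 0xFFA3 = 0x12BC9 → wrap carry → 0x2BCA
  0x2BCA + 0x3A55 = 0x0661F
  0x661F + 0xDD88 = 0x143A7 → wrap carry → 0x43A8
  0x43A8 + 0x56A5 = 0x09A4D
  0x9A4D + 0xBD49 = 0x15796 → wrap carry → 0x5797
One's-complement sum = 0x5797.
Checksum = ~0x5797 & 0xFFFF = 0xA868.

A868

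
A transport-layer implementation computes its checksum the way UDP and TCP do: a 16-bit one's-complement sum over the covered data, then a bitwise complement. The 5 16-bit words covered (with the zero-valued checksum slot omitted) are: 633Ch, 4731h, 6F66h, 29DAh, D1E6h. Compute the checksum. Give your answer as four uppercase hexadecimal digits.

One's-complement addition (fold any carry out of bit 15 back into bit 0):
  0x633C + 0x4731 = 0x0AA6D
  0xAA6D + 0x6F66 = 0x119D3 → wrap carry → 0x19D4
  0x19D4 + 0x29DA = 0x043AE
  0x43AE + 0xD1E6 = 0x11594 → wrap carry → 0x1595
One's-complement sum = 0x1595.
Checksum = ~0x1595 & 0xFFFF = 0xEA6A.

EA6A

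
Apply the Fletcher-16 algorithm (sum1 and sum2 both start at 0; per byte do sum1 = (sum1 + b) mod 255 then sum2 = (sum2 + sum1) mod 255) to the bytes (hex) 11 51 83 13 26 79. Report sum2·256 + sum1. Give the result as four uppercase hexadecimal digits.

0A98

Running sums (mod 255):
  after byte 0 (11): sum1=17, sum2=17
  after byte 1 (51): sum1=98, sum2=115
  after byte 2 (83): sum1=229, sum2=89
  after byte 3 (13): sum1=248, sum2=82
  after byte 4 (26): sum1=31, sum2=113
  after byte 5 (79): sum1=152, sum2=10
Checksum = sum2·256 + sum1 = 10·256 + 152 = 2712 = 0x0A98.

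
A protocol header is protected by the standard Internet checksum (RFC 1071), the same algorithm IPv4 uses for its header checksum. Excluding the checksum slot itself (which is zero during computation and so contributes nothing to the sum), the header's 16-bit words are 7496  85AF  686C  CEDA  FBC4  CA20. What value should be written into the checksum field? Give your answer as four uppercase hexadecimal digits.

088D

One's-complement addition (fold any carry out of bit 15 back into bit 0):
  0x7496 + 0x85AF = 0x0FA45
  0xFA45 + 0x686C = 0x162B1 → wrap carry → 0x62B2
  0x62B2 + 0xCEDA = 0x1318C → wrap carry → 0x318D
  0x318D + 0xFBC4 = 0x12D51 → wrap carry → 0x2D52
  0x2D52 + 0xCA20 = 0x0F772
One's-complement sum = 0xF772.
Checksum = ~0xF772 & 0xFFFF = 0x088D.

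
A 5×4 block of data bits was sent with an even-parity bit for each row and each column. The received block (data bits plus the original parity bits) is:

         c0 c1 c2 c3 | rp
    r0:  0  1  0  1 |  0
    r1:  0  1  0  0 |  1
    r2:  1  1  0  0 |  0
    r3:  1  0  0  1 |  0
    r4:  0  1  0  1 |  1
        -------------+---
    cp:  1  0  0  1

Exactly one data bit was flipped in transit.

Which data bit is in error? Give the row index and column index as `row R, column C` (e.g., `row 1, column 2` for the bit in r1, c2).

Recompute each row's even parity and compare to rp:
  r0: data parity 0, sent rp 0 → ok
  r1: data parity 1, sent rp 1 → ok
  r2: data parity 0, sent rp 0 → ok
  r3: data parity 0, sent rp 0 → ok
  r4: data parity 0, sent rp 1 → mismatch
Recompute each column's even parity and compare to cp:
  c0: data parity 0, sent cp 1 → mismatch
  c1: data parity 0, sent cp 0 → ok
  c2: data parity 0, sent cp 0 → ok
  c3: data parity 1, sent cp 1 → ok
Exactly one row (r4) and one column (c0) fail → the flipped bit is at their intersection.

row 4, column 0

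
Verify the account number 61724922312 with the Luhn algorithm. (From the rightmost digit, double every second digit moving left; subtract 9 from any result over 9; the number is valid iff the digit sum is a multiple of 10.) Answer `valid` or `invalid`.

invalid

From the right, keep odd positions and double even positions (subtract 9 from any doubled value over 9):
  doubled (positions 2,4,...): 2 4 9 4 2 → sum 21
  kept (positions 1,3,...): 2 3 2 4 7 6 → sum 24
Total = 45.
45 mod 10 = 5, so the number is invalid.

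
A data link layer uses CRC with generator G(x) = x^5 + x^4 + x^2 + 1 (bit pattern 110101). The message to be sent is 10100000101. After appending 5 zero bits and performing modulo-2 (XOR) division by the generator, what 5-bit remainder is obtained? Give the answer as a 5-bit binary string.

Append 5 zeros: 1010000010100000. Divide by 110101 (XOR where the leading bit is 1):
  pos 0: 101000 XOR 110101 = 011101
  pos 1: 111010 XOR 110101 = 001111
  pos 3: 111101 XOR 110101 = 001000
  pos 5: 100001 XOR 110101 = 010100
  pos 6: 101000 XOR 110101 = 011101
  pos 7: 111010 XOR 110101 = 001111
  pos 9: 111100 XOR 110101 = 001001
Remainder (last 5 bits) = 10010. This is the CRC / FCS.

10010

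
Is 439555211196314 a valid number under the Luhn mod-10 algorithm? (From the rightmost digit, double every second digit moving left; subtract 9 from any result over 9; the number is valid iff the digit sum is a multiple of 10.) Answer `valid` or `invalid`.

From the right, keep odd positions and double even positions (subtract 9 from any doubled value over 9):
  doubled (positions 2,4,...): 2 3 2 2 1 1 6 → sum 17
  kept (positions 1,3,...): 4 3 9 1 2 5 9 4 → sum 37
Total = 54.
54 mod 10 = 4, so the number is invalid.

invalid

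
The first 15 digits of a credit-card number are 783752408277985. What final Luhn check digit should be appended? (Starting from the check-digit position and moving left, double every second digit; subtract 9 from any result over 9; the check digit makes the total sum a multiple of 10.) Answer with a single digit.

Partial digits right→left: 5 8 9 7 7 2 8 0 4 2 5 7 3 8 7
Double every second digit counting from the check-digit position (so the 1st, 3rd, 5th, ... of the partial from the right).
  doubled (with −9 where >9): 1 9 5 7 8 1 6 5 → sum 42
  kept as-is: 8 7 2 0 2 7 8 → sum 34
Total = 42 + 34 = 76.
Check digit = (10 − (76 mod 10)) mod 10 = 4.

4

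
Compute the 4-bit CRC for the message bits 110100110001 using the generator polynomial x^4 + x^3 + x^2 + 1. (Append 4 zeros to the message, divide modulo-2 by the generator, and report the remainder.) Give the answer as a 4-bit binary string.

1111

Append 4 zeros: 1101001100010000. Divide by 11101 (XOR where the leading bit is 1):
  pos 0: 11010 XOR 11101 = 00111
  pos 2: 11101 XOR 11101 = 00000
  pos 7: 10001 XOR 11101 = 01100
  pos 8: 11000 XOR 11101 = 00101
  pos 10: 10100 XOR 11101 = 01001
  pos 11: 10010 XOR 11101 = 01111
Remainder (last 4 bits) = 1111. This is the CRC / FCS.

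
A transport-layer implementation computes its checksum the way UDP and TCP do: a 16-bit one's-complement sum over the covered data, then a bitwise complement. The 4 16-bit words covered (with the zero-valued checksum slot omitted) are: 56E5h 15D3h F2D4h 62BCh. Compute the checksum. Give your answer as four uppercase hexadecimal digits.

One's-complement addition (fold any carry out of bit 15 back into bit 0):
  0x56E5 + 0x15D3 = 0x06CB8
  0x6CB8 + 0xF2D4 = 0x15F8C → wrap carry → 0x5F8D
  0x5F8D + 0x62BC = 0x0C249
One's-complement sum = 0xC249.
Checksum = ~0xC249 & 0xFFFF = 0x3DB6.

3DB6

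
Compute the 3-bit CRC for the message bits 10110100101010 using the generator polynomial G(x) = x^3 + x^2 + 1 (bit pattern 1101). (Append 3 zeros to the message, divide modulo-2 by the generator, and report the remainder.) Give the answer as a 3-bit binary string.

111

Append 3 zeros: 10110100101010000. Divide by 1101 (XOR where the leading bit is 1):
  pos 0: 1011 XOR 1101 = 0110
  pos 1: 1100 XOR 1101 = 0001
  pos 4: 1100 XOR 1101 = 0001
  pos 7: 1101 XOR 1101 = 0000
  pos 12: 1000 XOR 1101 = 0101
  pos 13: 1010 XOR 1101 = 0111
Remainder (last 3 bits) = 111. This is the CRC / FCS.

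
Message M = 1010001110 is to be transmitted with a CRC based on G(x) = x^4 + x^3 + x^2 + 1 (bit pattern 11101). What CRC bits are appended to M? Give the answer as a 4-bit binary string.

1011

Append 4 zeros: 10100011100000. Divide by 11101 (XOR where the leading bit is 1):
  pos 0: 10100 XOR 11101 = 01001
  pos 1: 10010 XOR 11101 = 01111
  pos 2: 11111 XOR 11101 = 00010
  pos 5: 10110 XOR 11101 = 01011
  pos 6: 10110 XOR 11101 = 01011
  pos 7: 10110 XOR 11101 = 01011
  pos 8: 10110 XOR 11101 = 01011
  pos 9: 10110 XOR 11101 = 01011
Remainder (last 4 bits) = 1011. This is the CRC / FCS.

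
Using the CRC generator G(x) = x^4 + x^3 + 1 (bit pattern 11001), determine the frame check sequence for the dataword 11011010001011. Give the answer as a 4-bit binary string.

Append 4 zeros: 110110100010110000. Divide by 11001 (XOR where the leading bit is 1):
  pos 0: 11011 XOR 11001 = 00010
  pos 3: 10010 XOR 11001 = 01011
  pos 4: 10110 XOR 11001 = 01111
  pos 5: 11110 XOR 11001 = 00111
  pos 7: 11110 XOR 11001 = 00111
  pos 9: 11111 XOR 11001 = 00110
  pos 11: 11000 XOR 11001 = 00001
Remainder (last 4 bits) = 0100. This is the CRC / FCS.

0100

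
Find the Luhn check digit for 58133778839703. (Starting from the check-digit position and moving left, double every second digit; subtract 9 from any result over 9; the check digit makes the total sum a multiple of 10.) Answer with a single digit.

5

Partial digits right→left: 3 0 7 9 3 8 8 7 7 3 3 1 8 5
Double every second digit counting from the check-digit position (so the 1st, 3rd, 5th, ... of the partial from the right).
  doubled (with −9 where >9): 6 5 6 7 5 6 7 → sum 42
  kept as-is: 0 9 8 7 3 1 5 → sum 33
Total = 42 + 33 = 75.
Check digit = (10 − (75 mod 10)) mod 10 = 5.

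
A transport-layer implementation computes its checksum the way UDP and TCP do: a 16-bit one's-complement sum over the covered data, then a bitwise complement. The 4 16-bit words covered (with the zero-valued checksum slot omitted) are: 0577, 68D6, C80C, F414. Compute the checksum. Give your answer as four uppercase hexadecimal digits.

One's-complement addition (fold any carry out of bit 15 back into bit 0):
  0x0577 + 0x68D6 = 0x06E4D
  0x6E4D + 0xC80C = 0x13659 → wrap carry → 0x365A
  0x365A + 0xF414 = 0x12A6E → wrap carry → 0x2A6F
One's-complement sum = 0x2A6F.
Checksum = ~0x2A6F & 0xFFFF = 0xD590.

D590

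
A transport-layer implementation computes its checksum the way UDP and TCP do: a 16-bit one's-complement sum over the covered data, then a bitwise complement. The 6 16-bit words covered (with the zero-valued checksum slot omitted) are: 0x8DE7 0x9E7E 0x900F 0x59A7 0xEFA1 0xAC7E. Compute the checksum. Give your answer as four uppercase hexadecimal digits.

One's-complement addition (fold any carry out of bit 15 back into bit 0):
  0x8DE7 + 0x9E7E = 0x12C65 → wrap carry → 0x2C66
  0x2C66 + 0x900F = 0x0BC75
  0xBC75 + 0x59A7 = 0x1161C → wrap carry → 0x161D
  0x161D + 0xEFA1 = 0x105BE → wrap carry → 0x05BF
  0x05BF + 0xAC7E = 0x0B23D
One's-complement sum = 0xB23D.
Checksum = ~0xB23D & 0xFFFF = 0x4DC2.

4DC2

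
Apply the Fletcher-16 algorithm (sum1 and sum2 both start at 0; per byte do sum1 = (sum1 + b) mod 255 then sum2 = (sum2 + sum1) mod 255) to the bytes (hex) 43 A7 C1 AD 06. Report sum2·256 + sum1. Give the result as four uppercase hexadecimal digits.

Running sums (mod 255):
  after byte 0 (43): sum1=67, sum2=67
  after byte 1 (A7): sum1=234, sum2=46
  after byte 2 (C1): sum1=172, sum2=218
  after byte 3 (AD): sum1=90, sum2=53
  after byte 4 (06): sum1=96, sum2=149
Checksum = sum2·256 + sum1 = 149·256 + 96 = 38240 = 0x9560.

9560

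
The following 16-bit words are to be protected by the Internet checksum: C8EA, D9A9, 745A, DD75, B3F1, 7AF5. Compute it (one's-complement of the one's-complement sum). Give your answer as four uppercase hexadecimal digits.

DCB3

One's-complement addition (fold any carry out of bit 15 back into bit 0):
  0xC8EA + 0xD9A9 = 0x1A293 → wrap carry → 0xA294
  0xA294 + 0x745A = 0x116EE → wrap carry → 0x16EF
  0x16EF + 0xDD75 = 0x0F464
  0xF464 + 0xB3F1 = 0x1A855 → wrap carry → 0xA856
  0xA856 + 0x7AF5 = 0x1234B → wrap carry → 0x234C
One's-complement sum = 0x234C.
Checksum = ~0x234C & 0xFFFF = 0xDCB3.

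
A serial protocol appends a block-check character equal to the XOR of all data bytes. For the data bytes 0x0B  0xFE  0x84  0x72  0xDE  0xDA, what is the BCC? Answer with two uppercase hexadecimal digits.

XOR the bytes together:
  start with 0x0B
  0x0B ⊕ 0xFE = 0xF5
  0xF5 ⊕ 0x84 = 0x71
  0x71 ⊕ 0x72 = 0x03
  0x03 ⊕ 0xDE = 0xDD
  0xDD ⊕ 0xDA = 0x07

07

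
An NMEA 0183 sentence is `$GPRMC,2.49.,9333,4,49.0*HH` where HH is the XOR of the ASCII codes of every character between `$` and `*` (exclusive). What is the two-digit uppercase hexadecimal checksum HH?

59

XOR the ASCII codes of the payload characters:
  'G' = 0x47 → acc = 0x47
  'P' = 0x50 → acc = 0x17
  'R' = 0x52 → acc = 0x45
  'M' = 0x4D → acc = 0x08
  'C' = 0x43 → acc = 0x4B
  ',' = 0x2C → acc = 0x67
  '2' = 0x32 → acc = 0x55
  '.' = 0x2E → acc = 0x7B
  '4' = 0x34 → acc = 0x4F
  '9' = 0x39 → acc = 0x76
  '.' = 0x2E → acc = 0x58
  ',' = 0x2C → acc = 0x74
  '9' = 0x39 → acc = 0x4D
  '3' = 0x33 → acc = 0x7E
  '3' = 0x33 → acc = 0x4D
  '3' = 0x33 → acc = 0x7E
  ',' = 0x2C → acc = 0x52
  '4' = 0x34 → acc = 0x66
  ',' = 0x2C → acc = 0x4A
  '4' = 0x34 → acc = 0x7E
  '9' = 0x39 → acc = 0x47
  '.' = 0x2E → acc = 0x69
  '0' = 0x30 → acc = 0x59
Checksum = 0x59.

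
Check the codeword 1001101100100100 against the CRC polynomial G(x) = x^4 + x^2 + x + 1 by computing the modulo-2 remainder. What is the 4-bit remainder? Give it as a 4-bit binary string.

Modulo-2 division of 1001101100100100 by 10111:
  pos 0: 10011 XOR 10111 = 00100
  pos 2: 10001 XOR 10111 = 00110
  pos 4: 11010 XOR 10111 = 01101
  pos 5: 11010 XOR 10111 = 01101
  pos 6: 11011 XOR 10111 = 01100
  pos 7: 11000 XOR 10111 = 01111
  pos 8: 11110 XOR 10111 = 01001
  pos 9: 10011 XOR 10111 = 00100
  pos 11: 10000 XOR 10111 = 00111
Remainder = 0111 (nonzero — an error is detected).

0111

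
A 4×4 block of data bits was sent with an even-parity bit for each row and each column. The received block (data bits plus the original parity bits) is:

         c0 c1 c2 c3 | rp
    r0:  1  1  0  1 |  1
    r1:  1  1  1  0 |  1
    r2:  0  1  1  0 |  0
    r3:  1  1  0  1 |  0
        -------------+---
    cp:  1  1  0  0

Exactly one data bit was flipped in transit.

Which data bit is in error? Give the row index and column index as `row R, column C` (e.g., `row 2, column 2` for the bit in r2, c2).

Recompute each row's even parity and compare to rp:
  r0: data parity 1, sent rp 1 → ok
  r1: data parity 1, sent rp 1 → ok
  r2: data parity 0, sent rp 0 → ok
  r3: data parity 1, sent rp 0 → mismatch
Recompute each column's even parity and compare to cp:
  c0: data parity 1, sent cp 1 → ok
  c1: data parity 0, sent cp 1 → mismatch
  c2: data parity 0, sent cp 0 → ok
  c3: data parity 0, sent cp 0 → ok
Exactly one row (r3) and one column (c1) fail → the flipped bit is at their intersection.

row 3, column 1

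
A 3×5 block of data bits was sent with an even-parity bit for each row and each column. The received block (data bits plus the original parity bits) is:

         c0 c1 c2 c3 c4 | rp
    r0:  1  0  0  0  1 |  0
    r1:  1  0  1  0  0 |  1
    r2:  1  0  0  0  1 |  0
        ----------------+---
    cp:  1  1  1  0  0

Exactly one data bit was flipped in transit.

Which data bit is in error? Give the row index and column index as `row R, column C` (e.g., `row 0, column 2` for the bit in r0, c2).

Recompute each row's even parity and compare to rp:
  r0: data parity 0, sent rp 0 → ok
  r1: data parity 0, sent rp 1 → mismatch
  r2: data parity 0, sent rp 0 → ok
Recompute each column's even parity and compare to cp:
  c0: data parity 1, sent cp 1 → ok
  c1: data parity 0, sent cp 1 → mismatch
  c2: data parity 1, sent cp 1 → ok
  c3: data parity 0, sent cp 0 → ok
  c4: data parity 0, sent cp 0 → ok
Exactly one row (r1) and one column (c1) fail → the flipped bit is at their intersection.

row 1, column 1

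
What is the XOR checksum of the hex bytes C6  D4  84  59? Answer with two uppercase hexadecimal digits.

CF

XOR the bytes together:
  start with 0xC6
  0xC6 ⊕ 0xD4 = 0x12
  0x12 ⊕ 0x84 = 0x96
  0x96 ⊕ 0x59 = 0xCF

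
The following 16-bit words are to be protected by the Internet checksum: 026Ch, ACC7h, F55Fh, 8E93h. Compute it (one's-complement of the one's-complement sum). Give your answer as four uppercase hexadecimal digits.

CCD8

One's-complement addition (fold any carry out of bit 15 back into bit 0):
  0x026C + 0xACC7 = 0x0AF33
  0xAF33 + 0xF55F = 0x1A492 → wrap carry → 0xA493
  0xA493 + 0x8E93 = 0x13326 → wrap carry → 0x3327
One's-complement sum = 0x3327.
Checksum = ~0x3327 & 0xFFFF = 0xCCD8.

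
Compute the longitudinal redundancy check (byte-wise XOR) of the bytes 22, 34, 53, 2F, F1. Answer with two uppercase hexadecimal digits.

XOR the bytes together:
  start with 0x22
  0x22 ⊕ 0x34 = 0x16
  0x16 ⊕ 0x53 = 0x45
  0x45 ⊕ 0x2F = 0x6A
  0x6A ⊕ 0xF1 = 0x9B

9B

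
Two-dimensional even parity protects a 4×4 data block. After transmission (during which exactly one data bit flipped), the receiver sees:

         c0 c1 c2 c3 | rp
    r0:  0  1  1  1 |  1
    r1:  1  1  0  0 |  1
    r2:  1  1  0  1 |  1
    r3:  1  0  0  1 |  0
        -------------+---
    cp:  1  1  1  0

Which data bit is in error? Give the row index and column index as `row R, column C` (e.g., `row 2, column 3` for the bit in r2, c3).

row 1, column 3

Recompute each row's even parity and compare to rp:
  r0: data parity 1, sent rp 1 → ok
  r1: data parity 0, sent rp 1 → mismatch
  r2: data parity 1, sent rp 1 → ok
  r3: data parity 0, sent rp 0 → ok
Recompute each column's even parity and compare to cp:
  c0: data parity 1, sent cp 1 → ok
  c1: data parity 1, sent cp 1 → ok
  c2: data parity 1, sent cp 1 → ok
  c3: data parity 1, sent cp 0 → mismatch
Exactly one row (r1) and one column (c3) fail → the flipped bit is at their intersection.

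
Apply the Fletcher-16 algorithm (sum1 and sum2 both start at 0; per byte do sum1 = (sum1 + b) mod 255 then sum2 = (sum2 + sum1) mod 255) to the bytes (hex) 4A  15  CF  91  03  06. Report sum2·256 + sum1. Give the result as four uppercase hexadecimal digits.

27C9

Running sums (mod 255):
  after byte 0 (4A): sum1=74, sum2=74
  after byte 1 (15): sum1=95, sum2=169
  after byte 2 (CF): sum1=47, sum2=216
  after byte 3 (91): sum1=192, sum2=153
  after byte 4 (03): sum1=195, sum2=93
  after byte 5 (06): sum1=201, sum2=39
Checksum = sum2·256 + sum1 = 39·256 + 201 = 10185 = 0x27C9.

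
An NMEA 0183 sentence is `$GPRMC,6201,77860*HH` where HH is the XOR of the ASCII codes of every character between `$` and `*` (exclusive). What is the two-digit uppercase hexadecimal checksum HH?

XOR the ASCII codes of the payload characters:
  'G' = 0x47 → acc = 0x47
  'P' = 0x50 → acc = 0x17
  'R' = 0x52 → acc = 0x45
  'M' = 0x4D → acc = 0x08
  'C' = 0x43 → acc = 0x4B
  ',' = 0x2C → acc = 0x67
  '6' = 0x36 → acc = 0x51
  '2' = 0x32 → acc = 0x63
  '0' = 0x30 → acc = 0x53
  '1' = 0x31 → acc = 0x62
  ',' = 0x2C → acc = 0x4E
  '7' = 0x37 → acc = 0x79
  '7' = 0x37 → acc = 0x4E
  '8' = 0x38 → acc = 0x76
  '6' = 0x36 → acc = 0x40
  '0' = 0x30 → acc = 0x70
Checksum = 0x70.

70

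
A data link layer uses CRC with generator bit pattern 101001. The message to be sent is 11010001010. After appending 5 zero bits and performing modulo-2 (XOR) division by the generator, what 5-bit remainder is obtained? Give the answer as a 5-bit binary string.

Append 5 zeros: 1101000101000000. Divide by 101001 (XOR where the leading bit is 1):
  pos 0: 110100 XOR 101001 = 011101
  pos 1: 111010 XOR 101001 = 010011
  pos 2: 100111 XOR 101001 = 001110
  pos 4: 111001 XOR 101001 = 010000
  pos 5: 100000 XOR 101001 = 001001
  pos 7: 100100 XOR 101001 = 001101
  pos 9: 110100 XOR 101001 = 011101
  pos 10: 111010 XOR 101001 = 010011
Remainder (last 5 bits) = 10011. This is the CRC / FCS.

10011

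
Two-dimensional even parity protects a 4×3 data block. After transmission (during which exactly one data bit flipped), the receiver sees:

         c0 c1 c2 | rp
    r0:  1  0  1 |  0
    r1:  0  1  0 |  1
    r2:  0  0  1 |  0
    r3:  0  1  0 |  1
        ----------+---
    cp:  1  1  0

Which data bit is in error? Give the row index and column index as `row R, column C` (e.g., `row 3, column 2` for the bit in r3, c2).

row 2, column 1

Recompute each row's even parity and compare to rp:
  r0: data parity 0, sent rp 0 → ok
  r1: data parity 1, sent rp 1 → ok
  r2: data parity 1, sent rp 0 → mismatch
  r3: data parity 1, sent rp 1 → ok
Recompute each column's even parity and compare to cp:
  c0: data parity 1, sent cp 1 → ok
  c1: data parity 0, sent cp 1 → mismatch
  c2: data parity 0, sent cp 0 → ok
Exactly one row (r2) and one column (c1) fail → the flipped bit is at their intersection.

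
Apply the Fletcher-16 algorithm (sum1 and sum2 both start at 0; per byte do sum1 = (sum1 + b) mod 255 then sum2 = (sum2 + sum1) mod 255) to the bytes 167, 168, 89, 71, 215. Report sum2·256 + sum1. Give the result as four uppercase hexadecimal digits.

5BC8

Running sums (mod 255):
  after byte 0 (167): sum1=167, sum2=167
  after byte 1 (168): sum1=80, sum2=247
  after byte 2 (89): sum1=169, sum2=161
  after byte 3 (71): sum1=240, sum2=146
  after byte 4 (215): sum1=200, sum2=91
Checksum = sum2·256 + sum1 = 91·256 + 200 = 23496 = 0x5BC8.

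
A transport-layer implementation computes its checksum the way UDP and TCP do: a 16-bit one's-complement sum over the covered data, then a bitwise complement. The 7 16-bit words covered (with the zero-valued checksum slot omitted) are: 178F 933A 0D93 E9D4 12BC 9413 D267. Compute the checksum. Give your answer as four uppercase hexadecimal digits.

One's-complement addition (fold any carry out of bit 15 back into bit 0):
  0x178F + 0x933A = 0x0AAC9
  0xAAC9 + 0x0D93 = 0x0B85C
  0xB85C + 0xE9D4 = 0x1A230 → wrap carry → 0xA231
  0xA231 + 0x12BC = 0x0B4ED
  0xB4ED + 0x9413 = 0x14900 → wrap carry → 0x4901
  0x4901 + 0xD267 = 0x11B68 → wrap carry → 0x1B69
One's-complement sum = 0x1B69.
Checksum = ~0x1B69 & 0xFFFF = 0xE496.

E496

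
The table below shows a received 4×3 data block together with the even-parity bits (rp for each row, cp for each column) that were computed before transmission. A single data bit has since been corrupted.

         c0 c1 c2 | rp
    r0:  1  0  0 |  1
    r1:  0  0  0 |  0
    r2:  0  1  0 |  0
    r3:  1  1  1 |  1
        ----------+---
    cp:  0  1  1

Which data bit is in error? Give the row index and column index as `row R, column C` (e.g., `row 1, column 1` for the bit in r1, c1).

row 2, column 1

Recompute each row's even parity and compare to rp:
  r0: data parity 1, sent rp 1 → ok
  r1: data parity 0, sent rp 0 → ok
  r2: data parity 1, sent rp 0 → mismatch
  r3: data parity 1, sent rp 1 → ok
Recompute each column's even parity and compare to cp:
  c0: data parity 0, sent cp 0 → ok
  c1: data parity 0, sent cp 1 → mismatch
  c2: data parity 1, sent cp 1 → ok
Exactly one row (r2) and one column (c1) fail → the flipped bit is at their intersection.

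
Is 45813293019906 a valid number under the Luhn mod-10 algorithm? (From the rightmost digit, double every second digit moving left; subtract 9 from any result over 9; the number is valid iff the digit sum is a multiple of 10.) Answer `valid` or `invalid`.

invalid

From the right, keep odd positions and double even positions (subtract 9 from any doubled value over 9):
  doubled (positions 2,4,...): 0 9 0 9 6 7 8 → sum 39
  kept (positions 1,3,...): 6 9 1 3 2 1 5 → sum 27
Total = 66.
66 mod 10 = 6, so the number is invalid.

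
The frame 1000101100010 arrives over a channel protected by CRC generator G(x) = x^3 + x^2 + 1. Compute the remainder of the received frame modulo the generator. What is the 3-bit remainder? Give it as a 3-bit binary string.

Modulo-2 division of 1000101100010 by 1101:
  pos 0: 1000 XOR 1101 = 0101
  pos 1: 1011 XOR 1101 = 0110
  pos 2: 1100 XOR 1101 = 0001
  pos 5: 1110 XOR 1101 = 0011
  pos 7: 1100 XOR 1101 = 0001
Remainder = 110 (nonzero — an error is detected).

110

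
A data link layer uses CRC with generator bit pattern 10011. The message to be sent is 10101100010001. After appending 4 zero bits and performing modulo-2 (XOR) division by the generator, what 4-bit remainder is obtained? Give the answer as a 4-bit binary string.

0001

Append 4 zeros: 101011000100010000. Divide by 10011 (XOR where the leading bit is 1):
  pos 0: 10101 XOR 10011 = 00110
  pos 2: 11010 XOR 10011 = 01001
  pos 3: 10010 XOR 10011 = 00001
  pos 7: 10100 XOR 10011 = 00111
  pos 9: 11101 XOR 10011 = 01110
  pos 10: 11100 XOR 10011 = 01111
  pos 11: 11110 XOR 10011 = 01101
  pos 12: 11010 XOR 10011 = 01001
  pos 13: 10010 XOR 10011 = 00001
Remainder (last 4 bits) = 0001. This is the CRC / FCS.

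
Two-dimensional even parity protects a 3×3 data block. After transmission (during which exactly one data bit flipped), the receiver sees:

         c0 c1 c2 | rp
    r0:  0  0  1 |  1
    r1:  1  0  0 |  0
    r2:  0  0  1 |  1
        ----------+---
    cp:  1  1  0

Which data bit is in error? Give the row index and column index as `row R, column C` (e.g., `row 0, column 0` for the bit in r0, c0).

Recompute each row's even parity and compare to rp:
  r0: data parity 1, sent rp 1 → ok
  r1: data parity 1, sent rp 0 → mismatch
  r2: data parity 1, sent rp 1 → ok
Recompute each column's even parity and compare to cp:
  c0: data parity 1, sent cp 1 → ok
  c1: data parity 0, sent cp 1 → mismatch
  c2: data parity 0, sent cp 0 → ok
Exactly one row (r1) and one column (c1) fail → the flipped bit is at their intersection.

row 1, column 1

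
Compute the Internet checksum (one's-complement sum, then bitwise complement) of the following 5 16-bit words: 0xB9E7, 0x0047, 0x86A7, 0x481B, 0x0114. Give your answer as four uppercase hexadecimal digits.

One's-complement addition (fold any carry out of bit 15 back into bit 0):
  0xB9E7 + 0x0047 = 0x0BA2E
  0xBA2E + 0x86A7 = 0x140D5 → wrap carry → 0x40D6
  0x40D6 + 0x481B = 0x088F1
  0x88F1 + 0x0114 = 0x08A05
One's-complement sum = 0x8A05.
Checksum = ~0x8A05 & 0xFFFF = 0x75FA.

75FA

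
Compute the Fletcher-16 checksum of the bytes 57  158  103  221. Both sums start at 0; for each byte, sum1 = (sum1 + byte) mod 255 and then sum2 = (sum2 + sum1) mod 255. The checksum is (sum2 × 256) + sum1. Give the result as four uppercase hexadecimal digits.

Running sums (mod 255):
  after byte 0 (57): sum1=57, sum2=57
  after byte 1 (158): sum1=215, sum2=17
  after byte 2 (103): sum1=63, sum2=80
  after byte 3 (221): sum1=29, sum2=109
Checksum = sum2·256 + sum1 = 109·256 + 29 = 27933 = 0x6D1D.

6D1D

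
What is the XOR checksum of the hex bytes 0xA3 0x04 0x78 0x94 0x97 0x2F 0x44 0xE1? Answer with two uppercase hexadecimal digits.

XOR the bytes together:
  start with 0xA3
  0xA3 ⊕ 0x04 = 0xA7
  0xA7 ⊕ 0x78 = 0xDF
  0xDF ⊕ 0x94 = 0x4B
  0x4B ⊕ 0x97 = 0xDC
  0xDC ⊕ 0x2F = 0xF3
  0xF3 ⊕ 0x44 = 0xB7
  0xB7 ⊕ 0xE1 = 0x56

56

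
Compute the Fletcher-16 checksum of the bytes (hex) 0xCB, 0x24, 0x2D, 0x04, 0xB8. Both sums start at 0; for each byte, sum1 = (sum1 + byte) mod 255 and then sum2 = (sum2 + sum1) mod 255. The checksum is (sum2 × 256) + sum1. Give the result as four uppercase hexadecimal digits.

Running sums (mod 255):
  after byte 0 (0xCB): sum1=203, sum2=203
  after byte 1 (0x24): sum1=239, sum2=187
  after byte 2 (0x2D): sum1=29, sum2=216
  after byte 3 (0x04): sum1=33, sum2=249
  after byte 4 (0xB8): sum1=217, sum2=211
Checksum = sum2·256 + sum1 = 211·256 + 217 = 54233 = 0xD3D9.

D3D9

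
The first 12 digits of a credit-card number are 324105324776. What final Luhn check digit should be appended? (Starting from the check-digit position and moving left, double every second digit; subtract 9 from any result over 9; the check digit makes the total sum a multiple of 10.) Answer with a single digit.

0

Partial digits right→left: 6 7 7 4 2 3 5 0 1 4 2 3
Double every second digit counting from the check-digit position (so the 1st, 3rd, 5th, ... of the partial from the right).
  doubled (with −9 where >9): 3 5 4 1 2 4 → sum 19
  kept as-is: 7 4 3 0 4 3 → sum 21
Total = 19 + 21 = 40.
Check digit = (10 − (40 mod 10)) mod 10 = 0.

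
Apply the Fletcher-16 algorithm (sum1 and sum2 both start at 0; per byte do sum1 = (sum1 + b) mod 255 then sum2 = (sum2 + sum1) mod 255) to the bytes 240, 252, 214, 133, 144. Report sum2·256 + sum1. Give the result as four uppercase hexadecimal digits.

Running sums (mod 255):
  after byte 0 (240): sum1=240, sum2=240
  after byte 1 (252): sum1=237, sum2=222
  after byte 2 (214): sum1=196, sum2=163
  after byte 3 (133): sum1=74, sum2=237
  after byte 4 (144): sum1=218, sum2=200
Checksum = sum2·256 + sum1 = 200·256 + 218 = 51418 = 0xC8DA.

C8DA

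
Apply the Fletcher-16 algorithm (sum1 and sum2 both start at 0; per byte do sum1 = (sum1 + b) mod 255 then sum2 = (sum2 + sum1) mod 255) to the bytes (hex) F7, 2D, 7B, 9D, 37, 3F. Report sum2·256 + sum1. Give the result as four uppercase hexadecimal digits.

Running sums (mod 255):
  after byte 0 (F7): sum1=247, sum2=247
  after byte 1 (2D): sum1=37, sum2=29
  after byte 2 (7B): sum1=160, sum2=189
  after byte 3 (9D): sum1=62, sum2=251
  after byte 4 (37): sum1=117, sum2=113
  after byte 5 (3F): sum1=180, sum2=38
Checksum = sum2·256 + sum1 = 38·256 + 180 = 9908 = 0x26B4.

26B4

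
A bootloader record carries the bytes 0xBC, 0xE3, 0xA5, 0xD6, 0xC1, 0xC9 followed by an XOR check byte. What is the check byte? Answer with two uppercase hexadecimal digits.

24

XOR the bytes together:
  start with 0xBC
  0xBC ⊕ 0xE3 = 0x5F
  0x5F ⊕ 0xA5 = 0xFA
  0xFA ⊕ 0xD6 = 0x2C
  0x2C ⊕ 0xC1 = 0xED
  0xED ⊕ 0xC9 = 0x24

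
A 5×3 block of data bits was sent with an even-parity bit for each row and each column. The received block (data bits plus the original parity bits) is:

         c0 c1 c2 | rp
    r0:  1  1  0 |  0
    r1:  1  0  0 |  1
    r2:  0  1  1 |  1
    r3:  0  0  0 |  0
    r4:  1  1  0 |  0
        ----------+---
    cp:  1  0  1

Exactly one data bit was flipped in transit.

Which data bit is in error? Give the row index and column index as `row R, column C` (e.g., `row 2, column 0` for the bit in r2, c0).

Recompute each row's even parity and compare to rp:
  r0: data parity 0, sent rp 0 → ok
  r1: data parity 1, sent rp 1 → ok
  r2: data parity 0, sent rp 1 → mismatch
  r3: data parity 0, sent rp 0 → ok
  r4: data parity 0, sent rp 0 → ok
Recompute each column's even parity and compare to cp:
  c0: data parity 1, sent cp 1 → ok
  c1: data parity 1, sent cp 0 → mismatch
  c2: data parity 1, sent cp 1 → ok
Exactly one row (r2) and one column (c1) fail → the flipped bit is at their intersection.

row 2, column 1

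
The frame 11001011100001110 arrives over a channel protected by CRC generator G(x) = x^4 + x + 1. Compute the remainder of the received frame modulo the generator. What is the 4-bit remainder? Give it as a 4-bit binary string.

1010

Modulo-2 division of 11001011100001110 by 10011:
  pos 0: 11001 XOR 10011 = 01010
  pos 1: 10100 XOR 10011 = 00111
  pos 3: 11111 XOR 10011 = 01100
  pos 4: 11001 XOR 10011 = 01010
  pos 5: 10100 XOR 10011 = 00111
  pos 7: 11100 XOR 10011 = 01111
  pos 8: 11110 XOR 10011 = 01101
  pos 9: 11011 XOR 10011 = 01000
  pos 10: 10001 XOR 10011 = 00010
Remainder = 1010 (nonzero — an error is detected).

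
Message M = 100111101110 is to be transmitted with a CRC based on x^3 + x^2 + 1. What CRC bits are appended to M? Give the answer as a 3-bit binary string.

111

Append 3 zeros: 100111101110000. Divide by 1101 (XOR where the leading bit is 1):
  pos 0: 1001 XOR 1101 = 0100
  pos 1: 1001 XOR 1101 = 0100
  pos 2: 1001 XOR 1101 = 0100
  pos 3: 1001 XOR 1101 = 0100
  pos 4: 1000 XOR 1101 = 0101
  pos 5: 1011 XOR 1101 = 0110
  pos 6: 1101 XOR 1101 = 0000
  pos 10: 1000 XOR 1101 = 0101
  pos 11: 1010 XOR 1101 = 0111
Remainder (last 3 bits) = 111. This is the CRC / FCS.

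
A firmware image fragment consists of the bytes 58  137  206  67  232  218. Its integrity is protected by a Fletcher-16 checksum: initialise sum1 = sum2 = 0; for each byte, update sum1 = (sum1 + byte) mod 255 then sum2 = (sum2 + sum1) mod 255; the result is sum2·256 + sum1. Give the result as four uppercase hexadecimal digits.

BE99

Running sums (mod 255):
  after byte 0 (58): sum1=58, sum2=58
  after byte 1 (137): sum1=195, sum2=253
  after byte 2 (206): sum1=146, sum2=144
  after byte 3 (67): sum1=213, sum2=102
  after byte 4 (232): sum1=190, sum2=37
  after byte 5 (218): sum1=153, sum2=190
Checksum = sum2·256 + sum1 = 190·256 + 153 = 48793 = 0xBE99.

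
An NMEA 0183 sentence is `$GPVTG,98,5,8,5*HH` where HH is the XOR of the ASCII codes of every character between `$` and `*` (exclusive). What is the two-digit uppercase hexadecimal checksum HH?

XOR the ASCII codes of the payload characters:
  'G' = 0x47 → acc = 0x47
  'P' = 0x50 → acc = 0x17
  'V' = 0x56 → acc = 0x41
  'T' = 0x54 → acc = 0x15
  'G' = 0x47 → acc = 0x52
  ',' = 0x2C → acc = 0x7E
  '9' = 0x39 → acc = 0x47
  '8' = 0x38 → acc = 0x7F
  ',' = 0x2C → acc = 0x53
  '5' = 0x35 → acc = 0x66
  ',' = 0x2C → acc = 0x4A
  '8' = 0x38 → acc = 0x72
  ',' = 0x2C → acc = 0x5E
  '5' = 0x35 → acc = 0x6B
Checksum = 0x6B.

6B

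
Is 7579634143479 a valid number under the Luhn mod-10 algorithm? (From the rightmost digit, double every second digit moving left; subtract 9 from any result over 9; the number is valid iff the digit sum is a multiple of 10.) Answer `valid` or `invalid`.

valid

From the right, keep odd positions and double even positions (subtract 9 from any doubled value over 9):
  doubled (positions 2,4,...): 5 6 2 6 9 1 → sum 29
  kept (positions 1,3,...): 9 4 4 4 6 7 7 → sum 41
Total = 70.
70 mod 10 = 0, so the number is valid.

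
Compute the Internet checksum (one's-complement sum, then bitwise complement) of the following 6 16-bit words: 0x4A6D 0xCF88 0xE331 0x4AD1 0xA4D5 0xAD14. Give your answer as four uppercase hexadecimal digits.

661C

One's-complement addition (fold any carry out of bit 15 back into bit 0):
  0x4A6D + 0xCF88 = 0x119F5 → wrap carry → 0x19F6
  0x19F6 + 0xE331 = 0x0FD27
  0xFD27 + 0x4AD1 = 0x147F8 → wrap carry → 0x47F9
  0x47F9 + 0xA4D5 = 0x0ECCE
  0xECCE + 0xAD14 = 0x199E2 → wrap carry → 0x99E3
One's-complement sum = 0x99E3.
Checksum = ~0x99E3 & 0xFFFF = 0x661C.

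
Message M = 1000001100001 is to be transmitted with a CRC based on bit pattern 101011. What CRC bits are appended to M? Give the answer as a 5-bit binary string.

10001

Append 5 zeros: 100000110000100000. Divide by 101011 (XOR where the leading bit is 1):
  pos 0: 100000 XOR 101011 = 001011
  pos 2: 101111 XOR 101011 = 000100
  pos 5: 100000 XOR 101011 = 001011
  pos 7: 101101 XOR 101011 = 000110
  pos 10: 110000 XOR 101011 = 011011
  pos 11: 110110 XOR 101011 = 011101
  pos 12: 111010 XOR 101011 = 010001
Remainder (last 5 bits) = 10001. This is the CRC / FCS.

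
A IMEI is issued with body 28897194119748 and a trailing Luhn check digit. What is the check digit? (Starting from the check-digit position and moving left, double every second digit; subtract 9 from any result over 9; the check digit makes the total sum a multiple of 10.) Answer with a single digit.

Partial digits right→left: 8 4 7 9 1 1 4 9 1 7 9 8 8 2
Double every second digit counting from the check-digit position (so the 1st, 3rd, 5th, ... of the partial from the right).
  doubled (with −9 where >9): 7 5 2 8 2 9 7 → sum 40
  kept as-is: 4 9 1 9 7 8 2 → sum 40
Total = 40 + 40 = 80.
Check digit = (10 − (80 mod 10)) mod 10 = 0.

0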